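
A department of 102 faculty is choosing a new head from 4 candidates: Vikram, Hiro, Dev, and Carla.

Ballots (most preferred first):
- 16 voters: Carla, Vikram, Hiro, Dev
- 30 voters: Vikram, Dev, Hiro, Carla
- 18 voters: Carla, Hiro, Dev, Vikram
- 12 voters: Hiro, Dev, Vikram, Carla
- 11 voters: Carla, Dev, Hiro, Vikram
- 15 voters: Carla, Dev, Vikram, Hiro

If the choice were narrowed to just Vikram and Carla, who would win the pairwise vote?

Vikram is ranked above Carla on 42 ballots; Carla above Vikram on 60.

Carla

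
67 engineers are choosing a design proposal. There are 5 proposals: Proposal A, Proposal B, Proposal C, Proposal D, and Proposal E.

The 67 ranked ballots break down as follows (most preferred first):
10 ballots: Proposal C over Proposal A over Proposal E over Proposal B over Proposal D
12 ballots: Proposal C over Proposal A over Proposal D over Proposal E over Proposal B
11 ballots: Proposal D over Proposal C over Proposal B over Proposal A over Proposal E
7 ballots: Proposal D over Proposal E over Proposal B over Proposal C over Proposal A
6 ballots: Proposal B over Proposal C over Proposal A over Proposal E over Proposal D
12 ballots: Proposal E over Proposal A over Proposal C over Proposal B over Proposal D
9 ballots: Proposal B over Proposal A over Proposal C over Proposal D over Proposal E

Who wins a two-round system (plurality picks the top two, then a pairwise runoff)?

Round 1 first-place votes: Proposal A 0, Proposal B 15, Proposal C 22, Proposal D 18, Proposal E 12. Proposal C and Proposal D advance.
Runoff: Proposal C is ranked above Proposal D on 49 ballots, Proposal D above Proposal C on 18.

Proposal C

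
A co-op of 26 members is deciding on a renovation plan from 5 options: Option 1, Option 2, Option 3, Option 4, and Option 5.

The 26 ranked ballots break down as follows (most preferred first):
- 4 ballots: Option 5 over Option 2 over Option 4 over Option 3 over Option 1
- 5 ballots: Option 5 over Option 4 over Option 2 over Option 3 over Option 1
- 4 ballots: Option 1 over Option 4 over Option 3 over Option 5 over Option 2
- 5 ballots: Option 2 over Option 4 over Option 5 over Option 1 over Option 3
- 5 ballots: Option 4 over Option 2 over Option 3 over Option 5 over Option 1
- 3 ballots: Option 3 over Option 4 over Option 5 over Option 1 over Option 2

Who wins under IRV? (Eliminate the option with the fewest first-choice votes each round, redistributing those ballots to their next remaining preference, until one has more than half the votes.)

Option 4

Round 1: Option 1 4, Option 2 5, Option 3 3, Option 4 5, Option 5 9. Option 3 eliminated.
Round 2: Option 1 4, Option 2 5, Option 4 8, Option 5 9. Option 1 eliminated.
Round 3: Option 2 5, Option 4 12, Option 5 9. Option 2 eliminated.
Round 4: Option 4 17, Option 5 9. Option 4 has a majority (≥14).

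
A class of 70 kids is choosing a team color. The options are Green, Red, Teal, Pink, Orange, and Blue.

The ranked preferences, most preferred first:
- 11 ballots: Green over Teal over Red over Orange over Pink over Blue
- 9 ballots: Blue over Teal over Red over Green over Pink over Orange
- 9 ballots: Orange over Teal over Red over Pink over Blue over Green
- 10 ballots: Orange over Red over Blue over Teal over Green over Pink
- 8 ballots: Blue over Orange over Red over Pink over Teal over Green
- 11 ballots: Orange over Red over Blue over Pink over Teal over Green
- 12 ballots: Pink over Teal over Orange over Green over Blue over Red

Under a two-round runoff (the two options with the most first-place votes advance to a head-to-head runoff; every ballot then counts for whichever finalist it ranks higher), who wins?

Orange

Round 1 first-place votes: Green 11, Red 0, Teal 0, Pink 12, Orange 30, Blue 17. Orange and Blue advance.
Runoff: Orange is ranked above Blue on 53 ballots, Blue above Orange on 17.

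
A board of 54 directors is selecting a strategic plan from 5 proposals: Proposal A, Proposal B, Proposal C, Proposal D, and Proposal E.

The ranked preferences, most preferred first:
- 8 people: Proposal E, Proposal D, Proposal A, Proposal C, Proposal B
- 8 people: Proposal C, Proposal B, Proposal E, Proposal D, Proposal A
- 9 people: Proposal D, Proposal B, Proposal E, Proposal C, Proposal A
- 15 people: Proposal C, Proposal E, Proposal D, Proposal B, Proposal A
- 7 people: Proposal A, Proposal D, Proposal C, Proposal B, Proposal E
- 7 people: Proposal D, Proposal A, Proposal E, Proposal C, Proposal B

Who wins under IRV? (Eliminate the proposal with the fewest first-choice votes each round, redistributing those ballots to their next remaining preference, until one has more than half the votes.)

Proposal D

Round 1: Proposal A 7, Proposal B 0, Proposal C 23, Proposal D 16, Proposal E 8. Proposal B eliminated.
Round 2: Proposal A 7, Proposal C 23, Proposal D 16, Proposal E 8. Proposal A eliminated.
Round 3: Proposal C 23, Proposal D 23, Proposal E 8. Proposal E eliminated.
Round 4: Proposal C 23, Proposal D 31. Proposal D has a majority (≥28).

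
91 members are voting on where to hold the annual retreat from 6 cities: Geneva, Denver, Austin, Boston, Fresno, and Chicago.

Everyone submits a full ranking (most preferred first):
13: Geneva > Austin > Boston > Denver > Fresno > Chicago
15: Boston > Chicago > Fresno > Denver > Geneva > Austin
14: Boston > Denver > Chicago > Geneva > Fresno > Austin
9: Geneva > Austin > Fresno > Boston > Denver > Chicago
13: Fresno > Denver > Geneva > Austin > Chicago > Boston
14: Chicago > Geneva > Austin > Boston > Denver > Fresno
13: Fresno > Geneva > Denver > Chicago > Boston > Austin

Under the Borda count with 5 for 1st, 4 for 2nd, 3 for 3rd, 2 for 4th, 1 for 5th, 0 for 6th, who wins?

Geneva

Geneva: 13×5 + 15×1 + 14×2 + 9×5 + 13×3 + 14×4 + 13×4 = 300
Denver: 13×2 + 15×2 + 14×4 + 9×1 + 13×4 + 14×1 + 13×3 = 226
Austin: 13×4 + 15×0 + 14×0 + 9×4 + 13×2 + 14×3 + 13×0 = 156
Boston: 13×3 + 15×5 + 14×5 + 9×2 + 13×0 + 14×2 + 13×1 = 243
Fresno: 13×1 + 15×3 + 14×1 + 9×3 + 13×5 + 14×0 + 13×5 = 229
Chicago: 13×0 + 15×4 + 14×3 + 9×0 + 13×1 + 14×5 + 13×2 = 211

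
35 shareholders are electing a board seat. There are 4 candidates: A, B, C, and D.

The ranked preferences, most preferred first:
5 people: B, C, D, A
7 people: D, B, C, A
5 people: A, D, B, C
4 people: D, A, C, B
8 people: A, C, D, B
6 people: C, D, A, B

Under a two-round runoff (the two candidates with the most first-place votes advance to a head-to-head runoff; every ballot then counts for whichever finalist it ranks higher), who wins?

D

Round 1 first-place votes: A 13, B 5, C 6, D 11. A and D advance.
Runoff: A is ranked above D on 13 ballots, D above A on 22.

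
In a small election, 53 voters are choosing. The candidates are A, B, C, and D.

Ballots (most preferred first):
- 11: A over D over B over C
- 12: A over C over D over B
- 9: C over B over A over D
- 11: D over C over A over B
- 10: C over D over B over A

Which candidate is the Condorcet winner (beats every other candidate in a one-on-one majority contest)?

C vs A: 30–23
C vs B: 42–11
C vs D: 31–22
C beats every other candidate.

C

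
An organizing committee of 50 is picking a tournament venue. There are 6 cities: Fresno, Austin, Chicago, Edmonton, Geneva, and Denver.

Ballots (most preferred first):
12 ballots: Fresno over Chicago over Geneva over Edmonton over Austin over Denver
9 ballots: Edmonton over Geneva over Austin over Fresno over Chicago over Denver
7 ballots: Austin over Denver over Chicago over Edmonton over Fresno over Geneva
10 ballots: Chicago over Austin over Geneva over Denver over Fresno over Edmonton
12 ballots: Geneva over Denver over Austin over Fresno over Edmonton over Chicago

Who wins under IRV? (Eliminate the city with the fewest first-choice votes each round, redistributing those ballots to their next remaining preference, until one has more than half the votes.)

Round 1: Fresno 12, Austin 7, Chicago 10, Edmonton 9, Geneva 12, Denver 0. Denver eliminated.
Round 2: Fresno 12, Austin 7, Chicago 10, Edmonton 9, Geneva 12. Austin eliminated.
Round 3: Fresno 12, Chicago 17, Edmonton 9, Geneva 12. Edmonton eliminated.
Round 4: Fresno 12, Chicago 17, Geneva 21. Fresno eliminated.
Round 5: Chicago 29, Geneva 21. Chicago has a majority (≥26).

Chicago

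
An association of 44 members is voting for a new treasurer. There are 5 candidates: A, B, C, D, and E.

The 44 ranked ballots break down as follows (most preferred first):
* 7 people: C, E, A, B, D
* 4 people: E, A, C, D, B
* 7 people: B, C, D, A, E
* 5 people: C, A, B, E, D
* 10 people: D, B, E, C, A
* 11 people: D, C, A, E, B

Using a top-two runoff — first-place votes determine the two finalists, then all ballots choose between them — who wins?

C

Round 1 first-place votes: A 0, B 7, C 12, D 21, E 4. D and C advance.
Runoff: D is ranked above C on 21 ballots, C above D on 23.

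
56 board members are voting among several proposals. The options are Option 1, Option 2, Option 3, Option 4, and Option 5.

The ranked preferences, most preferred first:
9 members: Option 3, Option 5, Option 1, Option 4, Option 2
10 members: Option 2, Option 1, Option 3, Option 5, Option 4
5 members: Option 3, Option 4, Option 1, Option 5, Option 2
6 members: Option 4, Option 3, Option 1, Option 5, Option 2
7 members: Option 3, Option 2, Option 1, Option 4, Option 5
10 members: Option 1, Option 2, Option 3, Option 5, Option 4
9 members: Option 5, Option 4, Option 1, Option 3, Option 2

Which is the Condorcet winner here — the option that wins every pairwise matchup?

Option 1 vs Option 2: 39–17
Option 1 vs Option 3: 29–27
Option 1 vs Option 4: 36–20
Option 1 vs Option 5: 38–18
Option 1 beats every other option.

Option 1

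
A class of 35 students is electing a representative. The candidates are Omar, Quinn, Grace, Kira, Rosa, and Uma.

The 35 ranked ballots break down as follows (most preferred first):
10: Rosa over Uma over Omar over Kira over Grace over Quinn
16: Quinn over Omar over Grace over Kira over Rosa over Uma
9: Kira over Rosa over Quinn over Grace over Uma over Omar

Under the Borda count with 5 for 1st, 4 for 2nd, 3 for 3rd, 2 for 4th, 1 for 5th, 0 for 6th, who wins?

Omar: 10×3 + 16×4 + 9×0 = 94
Quinn: 10×0 + 16×5 + 9×3 = 107
Grace: 10×1 + 16×3 + 9×2 = 76
Kira: 10×2 + 16×2 + 9×5 = 97
Rosa: 10×5 + 16×1 + 9×4 = 102
Uma: 10×4 + 16×0 + 9×1 = 49

Quinn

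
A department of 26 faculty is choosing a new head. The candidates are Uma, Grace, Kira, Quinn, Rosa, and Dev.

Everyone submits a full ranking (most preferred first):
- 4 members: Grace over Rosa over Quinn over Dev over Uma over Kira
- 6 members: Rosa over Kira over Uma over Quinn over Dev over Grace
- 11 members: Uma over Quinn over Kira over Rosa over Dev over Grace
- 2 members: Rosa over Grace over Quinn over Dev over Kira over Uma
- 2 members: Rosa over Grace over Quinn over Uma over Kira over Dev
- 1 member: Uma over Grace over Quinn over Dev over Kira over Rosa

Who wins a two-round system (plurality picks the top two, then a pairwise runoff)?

Rosa

Round 1 first-place votes: Uma 12, Grace 4, Kira 0, Quinn 0, Rosa 10, Dev 0. Uma and Rosa advance.
Runoff: Uma is ranked above Rosa on 12 ballots, Rosa above Uma on 14.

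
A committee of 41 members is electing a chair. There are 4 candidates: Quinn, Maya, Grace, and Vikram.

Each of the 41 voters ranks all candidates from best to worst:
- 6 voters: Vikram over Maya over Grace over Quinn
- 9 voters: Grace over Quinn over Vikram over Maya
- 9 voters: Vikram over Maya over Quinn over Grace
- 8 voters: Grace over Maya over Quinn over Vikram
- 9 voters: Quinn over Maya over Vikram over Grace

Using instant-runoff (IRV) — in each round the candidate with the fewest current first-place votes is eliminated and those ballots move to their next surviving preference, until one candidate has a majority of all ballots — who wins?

Vikram

Round 1: Quinn 9, Maya 0, Grace 17, Vikram 15. Maya eliminated.
Round 2: Quinn 9, Grace 17, Vikram 15. Quinn eliminated.
Round 3: Grace 17, Vikram 24. Vikram has a majority (≥21).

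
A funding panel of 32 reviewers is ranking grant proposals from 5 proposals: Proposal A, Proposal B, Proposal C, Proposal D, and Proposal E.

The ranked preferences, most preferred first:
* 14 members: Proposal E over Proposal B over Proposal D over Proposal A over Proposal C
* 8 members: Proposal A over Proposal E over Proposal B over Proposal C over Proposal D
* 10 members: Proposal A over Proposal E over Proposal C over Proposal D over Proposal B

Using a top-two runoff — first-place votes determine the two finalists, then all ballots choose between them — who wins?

Round 1 first-place votes: Proposal A 18, Proposal B 0, Proposal C 0, Proposal D 0, Proposal E 14. Proposal A and Proposal E advance.
Runoff: Proposal A is ranked above Proposal E on 18 ballots, Proposal E above Proposal A on 14.

Proposal A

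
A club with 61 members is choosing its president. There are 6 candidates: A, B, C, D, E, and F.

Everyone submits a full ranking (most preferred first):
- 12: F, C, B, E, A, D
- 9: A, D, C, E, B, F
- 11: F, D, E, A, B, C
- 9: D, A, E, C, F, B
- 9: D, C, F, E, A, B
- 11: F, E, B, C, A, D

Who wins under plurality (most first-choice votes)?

First-place votes: A 9, B 0, C 0, D 18, E 0, F 34.

F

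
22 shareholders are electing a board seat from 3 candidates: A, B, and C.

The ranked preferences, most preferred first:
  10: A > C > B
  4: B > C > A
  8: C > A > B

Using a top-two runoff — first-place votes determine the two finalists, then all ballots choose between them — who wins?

Round 1 first-place votes: A 10, B 4, C 8. A and C advance.
Runoff: A is ranked above C on 10 ballots, C above A on 12.

C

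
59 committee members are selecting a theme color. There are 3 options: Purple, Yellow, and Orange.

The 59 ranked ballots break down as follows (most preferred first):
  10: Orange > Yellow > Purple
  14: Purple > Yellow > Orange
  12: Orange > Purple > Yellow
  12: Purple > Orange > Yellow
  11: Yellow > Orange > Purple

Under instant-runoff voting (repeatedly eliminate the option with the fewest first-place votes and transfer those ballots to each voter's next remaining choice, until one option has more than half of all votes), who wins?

Orange

Round 1: Purple 26, Yellow 11, Orange 22. Yellow eliminated.
Round 2: Purple 26, Orange 33. Orange has a majority (≥30).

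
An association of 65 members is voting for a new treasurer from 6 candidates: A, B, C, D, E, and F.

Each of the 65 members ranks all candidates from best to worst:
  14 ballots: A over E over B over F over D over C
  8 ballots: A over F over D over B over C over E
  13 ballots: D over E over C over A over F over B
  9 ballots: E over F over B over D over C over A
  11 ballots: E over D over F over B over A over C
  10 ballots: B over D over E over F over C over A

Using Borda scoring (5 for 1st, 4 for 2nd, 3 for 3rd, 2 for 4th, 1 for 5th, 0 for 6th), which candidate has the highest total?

E

A: 14×5 + 8×5 + 13×2 + 9×0 + 11×1 + 10×0 = 147
B: 14×3 + 8×2 + 13×0 + 9×3 + 11×2 + 10×5 = 157
C: 14×0 + 8×1 + 13×3 + 9×1 + 11×0 + 10×1 = 66
D: 14×1 + 8×3 + 13×5 + 9×2 + 11×4 + 10×4 = 205
E: 14×4 + 8×0 + 13×4 + 9×5 + 11×5 + 10×3 = 238
F: 14×2 + 8×4 + 13×1 + 9×4 + 11×3 + 10×2 = 162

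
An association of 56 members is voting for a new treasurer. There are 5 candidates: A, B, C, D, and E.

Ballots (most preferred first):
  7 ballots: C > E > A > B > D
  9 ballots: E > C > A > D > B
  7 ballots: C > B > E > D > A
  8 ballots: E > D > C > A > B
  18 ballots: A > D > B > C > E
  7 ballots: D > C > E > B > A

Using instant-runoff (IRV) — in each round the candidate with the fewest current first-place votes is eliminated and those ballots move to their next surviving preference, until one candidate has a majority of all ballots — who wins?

C

Round 1: A 18, B 0, C 14, D 7, E 17. B eliminated.
Round 2: A 18, C 14, D 7, E 17. D eliminated.
Round 3: A 18, C 21, E 17. E eliminated.
Round 4: A 18, C 38. C has a majority (≥29).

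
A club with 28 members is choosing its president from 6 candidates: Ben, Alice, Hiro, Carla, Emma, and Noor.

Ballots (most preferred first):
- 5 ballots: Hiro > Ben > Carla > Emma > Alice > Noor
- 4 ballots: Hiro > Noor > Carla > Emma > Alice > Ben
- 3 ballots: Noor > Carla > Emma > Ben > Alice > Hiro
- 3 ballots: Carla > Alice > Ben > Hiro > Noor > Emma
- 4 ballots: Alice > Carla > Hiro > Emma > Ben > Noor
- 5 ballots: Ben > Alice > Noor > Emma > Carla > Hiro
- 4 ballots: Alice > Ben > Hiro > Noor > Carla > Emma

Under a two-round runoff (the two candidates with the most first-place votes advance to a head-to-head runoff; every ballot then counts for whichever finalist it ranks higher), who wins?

Round 1 first-place votes: Ben 5, Alice 8, Hiro 9, Carla 3, Emma 0, Noor 3. Hiro and Alice advance.
Runoff: Hiro is ranked above Alice on 9 ballots, Alice above Hiro on 19.

Alice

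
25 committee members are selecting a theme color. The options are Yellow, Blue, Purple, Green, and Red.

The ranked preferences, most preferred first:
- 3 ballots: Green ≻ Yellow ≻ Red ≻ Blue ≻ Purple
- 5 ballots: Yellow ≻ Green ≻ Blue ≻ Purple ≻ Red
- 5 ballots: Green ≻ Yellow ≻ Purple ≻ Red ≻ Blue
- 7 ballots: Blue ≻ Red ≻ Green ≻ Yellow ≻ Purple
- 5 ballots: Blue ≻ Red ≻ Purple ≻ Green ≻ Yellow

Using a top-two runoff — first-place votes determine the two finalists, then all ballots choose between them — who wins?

Round 1 first-place votes: Yellow 5, Blue 12, Purple 0, Green 8, Red 0. Blue and Green advance.
Runoff: Blue is ranked above Green on 12 ballots, Green above Blue on 13.

Green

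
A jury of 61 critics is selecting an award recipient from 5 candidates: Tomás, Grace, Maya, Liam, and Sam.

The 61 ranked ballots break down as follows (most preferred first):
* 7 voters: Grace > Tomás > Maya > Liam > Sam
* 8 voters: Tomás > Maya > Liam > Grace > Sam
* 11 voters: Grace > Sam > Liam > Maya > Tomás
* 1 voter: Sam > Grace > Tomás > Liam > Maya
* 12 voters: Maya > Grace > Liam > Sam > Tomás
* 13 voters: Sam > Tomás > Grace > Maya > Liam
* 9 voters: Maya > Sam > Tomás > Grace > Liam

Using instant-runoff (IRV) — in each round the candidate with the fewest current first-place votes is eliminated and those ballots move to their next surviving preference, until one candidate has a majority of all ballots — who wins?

Grace

Round 1: Tomás 8, Grace 18, Maya 21, Liam 0, Sam 14. Liam eliminated.
Round 2: Tomás 8, Grace 18, Maya 21, Sam 14. Tomás eliminated.
Round 3: Grace 18, Maya 29, Sam 14. Sam eliminated.
Round 4: Grace 32, Maya 29. Grace has a majority (≥31).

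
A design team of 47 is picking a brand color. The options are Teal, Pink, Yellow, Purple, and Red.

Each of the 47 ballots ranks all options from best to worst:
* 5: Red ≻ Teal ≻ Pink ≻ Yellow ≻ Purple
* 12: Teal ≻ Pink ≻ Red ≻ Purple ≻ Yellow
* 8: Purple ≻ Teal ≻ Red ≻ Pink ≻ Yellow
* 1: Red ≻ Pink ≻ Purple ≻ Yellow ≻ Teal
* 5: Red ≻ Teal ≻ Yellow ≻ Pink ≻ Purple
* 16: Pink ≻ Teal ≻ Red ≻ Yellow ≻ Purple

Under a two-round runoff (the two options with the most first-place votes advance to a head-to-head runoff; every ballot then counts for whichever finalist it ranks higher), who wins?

Round 1 first-place votes: Teal 12, Pink 16, Yellow 0, Purple 8, Red 11. Pink and Teal advance.
Runoff: Pink is ranked above Teal on 17 ballots, Teal above Pink on 30.

Teal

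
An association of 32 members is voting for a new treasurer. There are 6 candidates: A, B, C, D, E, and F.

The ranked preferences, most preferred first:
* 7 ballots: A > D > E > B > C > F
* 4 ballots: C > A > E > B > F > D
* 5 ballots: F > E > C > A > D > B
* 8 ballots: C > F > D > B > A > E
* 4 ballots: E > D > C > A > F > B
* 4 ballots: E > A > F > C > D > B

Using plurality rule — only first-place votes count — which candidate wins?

First-place votes: A 7, B 0, C 12, D 0, E 8, F 5.

C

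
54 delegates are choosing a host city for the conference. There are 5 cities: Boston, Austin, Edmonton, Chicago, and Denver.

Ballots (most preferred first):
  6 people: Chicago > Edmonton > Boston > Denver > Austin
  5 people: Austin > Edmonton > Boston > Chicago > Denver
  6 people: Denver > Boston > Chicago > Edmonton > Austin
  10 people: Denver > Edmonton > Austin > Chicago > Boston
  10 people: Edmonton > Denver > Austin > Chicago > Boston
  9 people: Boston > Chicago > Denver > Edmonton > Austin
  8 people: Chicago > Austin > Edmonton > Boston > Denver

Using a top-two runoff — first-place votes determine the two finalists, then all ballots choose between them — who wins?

Chicago

Round 1 first-place votes: Boston 9, Austin 5, Edmonton 10, Chicago 14, Denver 16. Denver and Chicago advance.
Runoff: Denver is ranked above Chicago on 26 ballots, Chicago above Denver on 28.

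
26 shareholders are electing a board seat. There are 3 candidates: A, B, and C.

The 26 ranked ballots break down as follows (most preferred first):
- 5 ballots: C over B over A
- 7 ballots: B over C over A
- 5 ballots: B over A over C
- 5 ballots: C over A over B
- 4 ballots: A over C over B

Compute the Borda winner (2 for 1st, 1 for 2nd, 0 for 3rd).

C

A: 5×0 + 7×0 + 5×1 + 5×1 + 4×2 = 18
B: 5×1 + 7×2 + 5×2 + 5×0 + 4×0 = 29
C: 5×2 + 7×1 + 5×0 + 5×2 + 4×1 = 31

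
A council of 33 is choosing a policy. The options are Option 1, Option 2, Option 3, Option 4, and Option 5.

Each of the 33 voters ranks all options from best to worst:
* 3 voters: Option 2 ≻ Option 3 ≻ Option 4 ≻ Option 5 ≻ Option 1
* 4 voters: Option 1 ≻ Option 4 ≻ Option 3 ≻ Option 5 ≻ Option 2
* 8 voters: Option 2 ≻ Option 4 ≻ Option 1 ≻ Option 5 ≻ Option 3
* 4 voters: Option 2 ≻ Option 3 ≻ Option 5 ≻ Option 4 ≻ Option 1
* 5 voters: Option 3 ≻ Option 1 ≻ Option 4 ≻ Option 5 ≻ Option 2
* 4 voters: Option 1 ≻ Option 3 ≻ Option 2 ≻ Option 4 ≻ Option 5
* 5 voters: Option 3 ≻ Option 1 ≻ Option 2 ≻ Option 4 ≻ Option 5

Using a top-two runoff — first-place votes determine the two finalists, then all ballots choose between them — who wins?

Option 3

Round 1 first-place votes: Option 1 8, Option 2 15, Option 3 10, Option 4 0, Option 5 0. Option 2 and Option 3 advance.
Runoff: Option 2 is ranked above Option 3 on 15 ballots, Option 3 above Option 2 on 18.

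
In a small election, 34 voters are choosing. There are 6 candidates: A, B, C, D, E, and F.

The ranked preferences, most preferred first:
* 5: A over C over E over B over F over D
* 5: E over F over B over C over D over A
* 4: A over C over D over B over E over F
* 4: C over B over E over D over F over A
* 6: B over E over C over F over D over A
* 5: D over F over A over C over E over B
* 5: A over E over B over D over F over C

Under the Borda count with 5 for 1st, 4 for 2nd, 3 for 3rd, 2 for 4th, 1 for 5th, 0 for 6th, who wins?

A: 5×5 + 5×0 + 4×5 + 4×0 + 6×0 + 5×3 + 5×5 = 85
B: 5×2 + 5×3 + 4×2 + 4×4 + 6×5 + 5×0 + 5×3 = 94
C: 5×4 + 5×2 + 4×4 + 4×5 + 6×3 + 5×2 + 5×0 = 94
D: 5×0 + 5×1 + 4×3 + 4×2 + 6×1 + 5×5 + 5×2 = 66
E: 5×3 + 5×5 + 4×1 + 4×3 + 6×4 + 5×1 + 5×4 = 105
F: 5×1 + 5×4 + 4×0 + 4×1 + 6×2 + 5×4 + 5×1 = 66

E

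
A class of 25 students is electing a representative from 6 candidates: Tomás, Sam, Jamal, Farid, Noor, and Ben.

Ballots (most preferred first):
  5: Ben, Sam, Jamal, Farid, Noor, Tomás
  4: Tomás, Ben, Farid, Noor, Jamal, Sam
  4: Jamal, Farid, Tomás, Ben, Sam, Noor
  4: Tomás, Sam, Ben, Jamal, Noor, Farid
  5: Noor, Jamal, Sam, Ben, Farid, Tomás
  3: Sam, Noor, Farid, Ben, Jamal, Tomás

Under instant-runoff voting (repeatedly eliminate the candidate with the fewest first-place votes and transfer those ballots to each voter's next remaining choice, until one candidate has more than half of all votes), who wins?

Round 1: Tomás 8, Sam 3, Jamal 4, Farid 0, Noor 5, Ben 5. Farid eliminated.
Round 2: Tomás 8, Sam 3, Jamal 4, Noor 5, Ben 5. Sam eliminated.
Round 3: Tomás 8, Jamal 4, Noor 8, Ben 5. Jamal eliminated.
Round 4: Tomás 12, Noor 8, Ben 5. Ben eliminated.
Round 5: Tomás 12, Noor 13. Noor has a majority (≥13).

Noor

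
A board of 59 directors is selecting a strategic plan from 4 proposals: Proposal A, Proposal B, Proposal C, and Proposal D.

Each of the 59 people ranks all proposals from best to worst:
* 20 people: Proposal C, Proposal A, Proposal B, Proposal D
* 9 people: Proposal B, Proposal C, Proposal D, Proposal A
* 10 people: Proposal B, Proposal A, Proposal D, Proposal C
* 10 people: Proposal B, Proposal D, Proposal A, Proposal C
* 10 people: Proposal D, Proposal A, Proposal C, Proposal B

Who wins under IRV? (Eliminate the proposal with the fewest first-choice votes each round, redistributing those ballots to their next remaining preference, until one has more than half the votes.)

Proposal C

Round 1: Proposal A 0, Proposal B 29, Proposal C 20, Proposal D 10. Proposal A eliminated.
Round 2: Proposal B 29, Proposal C 20, Proposal D 10. Proposal D eliminated.
Round 3: Proposal B 29, Proposal C 30. Proposal C has a majority (≥30).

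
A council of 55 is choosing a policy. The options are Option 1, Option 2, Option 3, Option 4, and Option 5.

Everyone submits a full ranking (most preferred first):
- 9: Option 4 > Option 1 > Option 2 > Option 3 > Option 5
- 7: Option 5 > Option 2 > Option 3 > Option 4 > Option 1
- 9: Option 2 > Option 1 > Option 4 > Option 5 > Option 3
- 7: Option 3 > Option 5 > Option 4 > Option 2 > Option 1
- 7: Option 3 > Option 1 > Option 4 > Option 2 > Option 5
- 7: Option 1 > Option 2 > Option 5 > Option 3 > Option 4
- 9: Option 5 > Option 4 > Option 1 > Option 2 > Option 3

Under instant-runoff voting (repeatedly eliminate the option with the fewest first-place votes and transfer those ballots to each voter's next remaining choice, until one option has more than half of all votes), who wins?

Option 2

Round 1: Option 1 7, Option 2 9, Option 3 14, Option 4 9, Option 5 16. Option 1 eliminated.
Round 2: Option 2 16, Option 3 14, Option 4 9, Option 5 16. Option 4 eliminated.
Round 3: Option 2 25, Option 3 14, Option 5 16. Option 3 eliminated.
Round 4: Option 2 32, Option 5 23. Option 2 has a majority (≥28).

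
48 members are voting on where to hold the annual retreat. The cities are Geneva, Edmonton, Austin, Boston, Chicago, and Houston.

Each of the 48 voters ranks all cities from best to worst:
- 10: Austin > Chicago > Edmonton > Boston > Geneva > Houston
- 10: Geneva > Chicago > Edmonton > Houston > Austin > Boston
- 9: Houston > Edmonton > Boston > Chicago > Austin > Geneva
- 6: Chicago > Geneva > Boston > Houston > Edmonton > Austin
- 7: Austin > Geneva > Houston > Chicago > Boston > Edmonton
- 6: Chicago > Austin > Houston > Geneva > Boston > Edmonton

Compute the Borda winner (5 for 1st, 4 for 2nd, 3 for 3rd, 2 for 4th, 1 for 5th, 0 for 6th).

Chicago

Geneva: 10×1 + 10×5 + 9×0 + 6×4 + 7×4 + 6×2 = 124
Edmonton: 10×3 + 10×3 + 9×4 + 6×1 + 7×0 + 6×0 = 102
Austin: 10×5 + 10×1 + 9×1 + 6×0 + 7×5 + 6×4 = 128
Boston: 10×2 + 10×0 + 9×3 + 6×3 + 7×1 + 6×1 = 78
Chicago: 10×4 + 10×4 + 9×2 + 6×5 + 7×2 + 6×5 = 172
Houston: 10×0 + 10×2 + 9×5 + 6×2 + 7×3 + 6×3 = 116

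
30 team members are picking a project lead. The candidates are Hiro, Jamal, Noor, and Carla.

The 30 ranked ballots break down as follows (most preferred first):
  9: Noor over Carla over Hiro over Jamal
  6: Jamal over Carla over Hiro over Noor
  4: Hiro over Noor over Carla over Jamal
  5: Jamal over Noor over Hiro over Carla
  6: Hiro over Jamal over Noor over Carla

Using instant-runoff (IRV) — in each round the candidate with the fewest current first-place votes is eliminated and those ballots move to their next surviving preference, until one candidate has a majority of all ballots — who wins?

Hiro

Round 1: Hiro 10, Jamal 11, Noor 9, Carla 0. Carla eliminated.
Round 2: Hiro 10, Jamal 11, Noor 9. Noor eliminated.
Round 3: Hiro 19, Jamal 11. Hiro has a majority (≥16).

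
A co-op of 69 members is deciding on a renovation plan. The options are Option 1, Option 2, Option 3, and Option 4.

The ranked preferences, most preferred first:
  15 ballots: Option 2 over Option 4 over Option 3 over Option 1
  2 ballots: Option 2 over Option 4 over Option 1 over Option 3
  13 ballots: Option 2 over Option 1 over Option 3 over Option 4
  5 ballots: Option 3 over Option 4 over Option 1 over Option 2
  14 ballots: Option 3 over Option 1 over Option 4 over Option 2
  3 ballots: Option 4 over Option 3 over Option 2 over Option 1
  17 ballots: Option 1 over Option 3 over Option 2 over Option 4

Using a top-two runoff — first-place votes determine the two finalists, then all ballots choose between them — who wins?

Option 3

Round 1 first-place votes: Option 1 17, Option 2 30, Option 3 19, Option 4 3. Option 2 and Option 3 advance.
Runoff: Option 2 is ranked above Option 3 on 30 ballots, Option 3 above Option 2 on 39.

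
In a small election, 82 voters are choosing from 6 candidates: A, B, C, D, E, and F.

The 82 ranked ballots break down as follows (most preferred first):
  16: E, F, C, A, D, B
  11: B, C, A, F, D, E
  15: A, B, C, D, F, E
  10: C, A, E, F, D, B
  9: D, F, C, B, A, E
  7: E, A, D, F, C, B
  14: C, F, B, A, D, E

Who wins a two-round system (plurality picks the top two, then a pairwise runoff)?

Round 1 first-place votes: A 15, B 11, C 24, D 9, E 23, F 0. C and E advance.
Runoff: C is ranked above E on 59 ballots, E above C on 23.

C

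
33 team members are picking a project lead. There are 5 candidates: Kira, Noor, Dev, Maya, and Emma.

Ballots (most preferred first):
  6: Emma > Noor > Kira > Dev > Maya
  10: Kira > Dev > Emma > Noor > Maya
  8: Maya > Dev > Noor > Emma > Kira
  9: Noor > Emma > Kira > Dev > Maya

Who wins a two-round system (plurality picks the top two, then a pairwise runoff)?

Round 1 first-place votes: Kira 10, Noor 9, Dev 0, Maya 8, Emma 6. Kira and Noor advance.
Runoff: Kira is ranked above Noor on 10 ballots, Noor above Kira on 23.

Noor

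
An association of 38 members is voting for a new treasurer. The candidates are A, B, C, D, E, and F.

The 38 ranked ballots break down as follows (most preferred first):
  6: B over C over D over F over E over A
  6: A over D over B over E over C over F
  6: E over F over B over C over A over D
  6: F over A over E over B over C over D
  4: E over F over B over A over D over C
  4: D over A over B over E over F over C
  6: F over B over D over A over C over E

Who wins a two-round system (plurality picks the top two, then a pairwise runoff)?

Round 1 first-place votes: A 6, B 6, C 0, D 4, E 10, F 12. F and E advance.
Runoff: F is ranked above E on 18 ballots, E above F on 20.

E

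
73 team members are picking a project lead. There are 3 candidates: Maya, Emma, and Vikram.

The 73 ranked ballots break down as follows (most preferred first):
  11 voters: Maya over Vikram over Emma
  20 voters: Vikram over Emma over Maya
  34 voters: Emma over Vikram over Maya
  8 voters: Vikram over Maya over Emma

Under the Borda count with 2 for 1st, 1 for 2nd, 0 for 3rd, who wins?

Vikram

Maya: 11×2 + 20×0 + 34×0 + 8×1 = 30
Emma: 11×0 + 20×1 + 34×2 + 8×0 = 88
Vikram: 11×1 + 20×2 + 34×1 + 8×2 = 101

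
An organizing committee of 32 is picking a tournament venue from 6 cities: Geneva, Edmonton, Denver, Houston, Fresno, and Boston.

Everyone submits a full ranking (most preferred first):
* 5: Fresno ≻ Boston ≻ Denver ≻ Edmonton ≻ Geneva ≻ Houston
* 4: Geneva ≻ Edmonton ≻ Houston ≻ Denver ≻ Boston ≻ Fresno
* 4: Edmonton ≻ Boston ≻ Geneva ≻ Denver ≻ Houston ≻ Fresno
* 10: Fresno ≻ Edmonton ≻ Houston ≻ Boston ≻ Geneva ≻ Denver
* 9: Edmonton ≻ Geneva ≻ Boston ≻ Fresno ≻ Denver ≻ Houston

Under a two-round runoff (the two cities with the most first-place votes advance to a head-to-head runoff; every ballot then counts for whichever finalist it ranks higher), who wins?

Round 1 first-place votes: Geneva 4, Edmonton 13, Denver 0, Houston 0, Fresno 15, Boston 0. Fresno and Edmonton advance.
Runoff: Fresno is ranked above Edmonton on 15 ballots, Edmonton above Fresno on 17.

Edmonton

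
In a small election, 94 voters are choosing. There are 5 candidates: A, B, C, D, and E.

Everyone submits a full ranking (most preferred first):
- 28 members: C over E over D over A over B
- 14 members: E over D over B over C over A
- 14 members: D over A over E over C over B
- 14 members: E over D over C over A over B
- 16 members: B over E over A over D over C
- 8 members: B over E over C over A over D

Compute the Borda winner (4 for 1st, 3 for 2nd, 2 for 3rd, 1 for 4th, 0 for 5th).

A: 28×1 + 14×0 + 14×3 + 14×1 + 16×2 + 8×1 = 124
B: 28×0 + 14×2 + 14×0 + 14×0 + 16×4 + 8×4 = 124
C: 28×4 + 14×1 + 14×1 + 14×2 + 16×0 + 8×2 = 184
D: 28×2 + 14×3 + 14×4 + 14×3 + 16×1 + 8×0 = 212
E: 28×3 + 14×4 + 14×2 + 14×4 + 16×3 + 8×3 = 296

E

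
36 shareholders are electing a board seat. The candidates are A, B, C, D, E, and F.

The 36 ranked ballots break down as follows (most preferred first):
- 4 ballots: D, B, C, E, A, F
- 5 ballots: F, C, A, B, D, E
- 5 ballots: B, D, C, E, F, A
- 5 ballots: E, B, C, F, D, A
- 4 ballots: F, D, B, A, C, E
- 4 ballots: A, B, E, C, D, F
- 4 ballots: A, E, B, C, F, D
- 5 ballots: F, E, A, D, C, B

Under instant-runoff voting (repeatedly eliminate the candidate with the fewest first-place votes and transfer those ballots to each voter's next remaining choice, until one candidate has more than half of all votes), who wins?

B

Round 1: A 8, B 5, C 0, D 4, E 5, F 14. C eliminated.
Round 2: A 8, B 5, D 4, E 5, F 14. D eliminated.
Round 3: A 8, B 9, E 5, F 14. E eliminated.
Round 4: A 8, B 14, F 14. A eliminated.
Round 5: B 22, F 14. B has a majority (≥19).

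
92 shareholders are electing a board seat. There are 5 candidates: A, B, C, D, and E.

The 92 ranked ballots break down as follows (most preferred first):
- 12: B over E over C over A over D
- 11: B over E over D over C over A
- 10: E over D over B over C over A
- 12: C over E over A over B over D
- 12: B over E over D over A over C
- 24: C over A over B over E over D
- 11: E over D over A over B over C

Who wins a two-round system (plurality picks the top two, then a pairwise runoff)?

Round 1 first-place votes: A 0, B 35, C 36, D 0, E 21. C and B advance.
Runoff: C is ranked above B on 36 ballots, B above C on 56.

B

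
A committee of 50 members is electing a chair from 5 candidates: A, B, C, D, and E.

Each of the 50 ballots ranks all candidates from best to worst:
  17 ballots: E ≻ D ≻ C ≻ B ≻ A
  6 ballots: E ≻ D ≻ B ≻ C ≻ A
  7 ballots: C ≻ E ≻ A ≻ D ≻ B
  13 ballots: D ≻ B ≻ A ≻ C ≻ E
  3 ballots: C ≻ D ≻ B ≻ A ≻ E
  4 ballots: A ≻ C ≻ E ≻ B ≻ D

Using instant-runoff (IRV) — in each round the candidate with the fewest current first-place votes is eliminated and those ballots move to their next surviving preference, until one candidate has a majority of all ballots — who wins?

C

Round 1: A 4, B 0, C 10, D 13, E 23. B eliminated.
Round 2: A 4, C 10, D 13, E 23. A eliminated.
Round 3: C 14, D 13, E 23. D eliminated.
Round 4: C 27, E 23. C has a majority (≥26).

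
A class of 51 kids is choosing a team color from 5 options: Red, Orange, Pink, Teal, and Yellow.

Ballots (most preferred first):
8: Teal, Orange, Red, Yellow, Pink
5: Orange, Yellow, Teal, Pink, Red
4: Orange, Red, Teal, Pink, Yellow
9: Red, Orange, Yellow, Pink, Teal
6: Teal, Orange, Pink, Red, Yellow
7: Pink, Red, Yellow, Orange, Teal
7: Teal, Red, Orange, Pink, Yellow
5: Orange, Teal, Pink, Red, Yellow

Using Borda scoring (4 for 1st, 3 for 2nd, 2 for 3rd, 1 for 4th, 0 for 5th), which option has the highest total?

Orange

Red: 8×2 + 5×0 + 4×3 + 9×4 + 6×1 + 7×3 + 7×3 + 5×1 = 117
Orange: 8×3 + 5×4 + 4×4 + 9×3 + 6×3 + 7×1 + 7×2 + 5×4 = 146
Pink: 8×0 + 5×1 + 4×1 + 9×1 + 6×2 + 7×4 + 7×1 + 5×2 = 75
Teal: 8×4 + 5×2 + 4×2 + 9×0 + 6×4 + 7×0 + 7×4 + 5×3 = 117
Yellow: 8×1 + 5×3 + 4×0 + 9×2 + 6×0 + 7×2 + 7×0 + 5×0 = 55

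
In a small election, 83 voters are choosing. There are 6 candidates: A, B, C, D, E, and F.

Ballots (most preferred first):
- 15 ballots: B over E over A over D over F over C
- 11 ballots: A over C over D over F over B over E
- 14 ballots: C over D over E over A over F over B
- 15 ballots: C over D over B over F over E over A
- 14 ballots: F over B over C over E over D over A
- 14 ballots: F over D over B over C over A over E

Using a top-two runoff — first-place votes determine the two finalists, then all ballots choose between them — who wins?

F

Round 1 first-place votes: A 11, B 15, C 29, D 0, E 0, F 28. C and F advance.
Runoff: C is ranked above F on 40 ballots, F above C on 43.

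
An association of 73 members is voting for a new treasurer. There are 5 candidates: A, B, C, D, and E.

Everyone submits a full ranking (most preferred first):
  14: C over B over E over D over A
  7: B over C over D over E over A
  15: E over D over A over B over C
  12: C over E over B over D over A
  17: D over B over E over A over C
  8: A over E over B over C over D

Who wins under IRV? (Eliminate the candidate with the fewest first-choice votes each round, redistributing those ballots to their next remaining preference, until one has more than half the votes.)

E

Round 1: A 8, B 7, C 26, D 17, E 15. B eliminated.
Round 2: A 8, C 33, D 17, E 15. A eliminated.
Round 3: C 33, D 17, E 23. D eliminated.
Round 4: C 33, E 40. E has a majority (≥37).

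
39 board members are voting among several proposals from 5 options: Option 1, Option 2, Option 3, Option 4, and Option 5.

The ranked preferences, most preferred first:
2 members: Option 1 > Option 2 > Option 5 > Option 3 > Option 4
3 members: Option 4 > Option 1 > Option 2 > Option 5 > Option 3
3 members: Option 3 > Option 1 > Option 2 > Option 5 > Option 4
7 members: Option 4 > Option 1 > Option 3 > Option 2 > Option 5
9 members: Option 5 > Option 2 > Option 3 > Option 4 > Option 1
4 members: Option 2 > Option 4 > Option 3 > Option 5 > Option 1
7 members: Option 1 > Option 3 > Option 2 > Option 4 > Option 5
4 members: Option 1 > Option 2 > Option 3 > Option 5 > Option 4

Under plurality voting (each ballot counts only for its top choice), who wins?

Option 1

First-place votes: Option 1 13, Option 2 4, Option 3 3, Option 4 10, Option 5 9.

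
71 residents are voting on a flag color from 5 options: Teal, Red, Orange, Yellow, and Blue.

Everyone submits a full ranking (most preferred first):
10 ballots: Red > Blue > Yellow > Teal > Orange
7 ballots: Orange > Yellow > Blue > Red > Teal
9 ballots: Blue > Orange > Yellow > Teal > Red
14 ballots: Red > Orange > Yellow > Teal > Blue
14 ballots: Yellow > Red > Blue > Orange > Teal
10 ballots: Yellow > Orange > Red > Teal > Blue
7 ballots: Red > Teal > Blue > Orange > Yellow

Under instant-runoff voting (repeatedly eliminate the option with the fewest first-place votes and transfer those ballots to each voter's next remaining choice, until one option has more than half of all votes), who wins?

Round 1: Teal 0, Red 31, Orange 7, Yellow 24, Blue 9. Teal eliminated.
Round 2: Red 31, Orange 7, Yellow 24, Blue 9. Orange eliminated.
Round 3: Red 31, Yellow 31, Blue 9. Blue eliminated.
Round 4: Red 31, Yellow 40. Yellow has a majority (≥36).

Yellow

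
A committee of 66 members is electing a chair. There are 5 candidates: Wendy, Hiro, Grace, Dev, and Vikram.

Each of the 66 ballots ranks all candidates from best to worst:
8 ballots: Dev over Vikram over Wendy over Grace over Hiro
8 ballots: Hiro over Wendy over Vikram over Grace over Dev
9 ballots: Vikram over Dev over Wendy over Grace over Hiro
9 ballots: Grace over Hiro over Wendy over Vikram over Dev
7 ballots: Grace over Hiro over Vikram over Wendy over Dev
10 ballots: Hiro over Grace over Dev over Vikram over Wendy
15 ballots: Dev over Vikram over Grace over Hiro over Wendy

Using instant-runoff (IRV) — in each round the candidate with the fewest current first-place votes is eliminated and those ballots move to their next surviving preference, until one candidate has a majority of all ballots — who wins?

Round 1: Wendy 0, Hiro 18, Grace 16, Dev 23, Vikram 9. Wendy eliminated.
Round 2: Hiro 18, Grace 16, Dev 23, Vikram 9. Vikram eliminated.
Round 3: Hiro 18, Grace 16, Dev 32. Grace eliminated.
Round 4: Hiro 34, Dev 32. Hiro has a majority (≥34).

Hiro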